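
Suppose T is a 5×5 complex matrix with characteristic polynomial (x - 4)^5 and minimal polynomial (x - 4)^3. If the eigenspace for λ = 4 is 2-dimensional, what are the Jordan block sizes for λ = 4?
Block sizes for λ = 4: [3, 2]

Step 1 — from the characteristic polynomial, algebraic multiplicity of λ = 4 is 5. From dim ker(T − (4)·I) = 2, there are exactly 2 Jordan blocks for λ = 4.
Step 2 — from the minimal polynomial, the factor (x − 4)^3 tells us the largest block for λ = 4 has size 3.
Step 3 — with total size 5, 2 blocks, and largest block 3, the block sizes (in nonincreasing order) are [3, 2].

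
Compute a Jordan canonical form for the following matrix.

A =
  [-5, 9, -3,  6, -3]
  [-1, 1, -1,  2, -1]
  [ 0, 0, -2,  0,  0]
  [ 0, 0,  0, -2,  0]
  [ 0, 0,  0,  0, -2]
J_2(-2) ⊕ J_1(-2) ⊕ J_1(-2) ⊕ J_1(-2)

The characteristic polynomial is
  det(x·I − A) = x^5 + 10*x^4 + 40*x^3 + 80*x^2 + 80*x + 32 = (x + 2)^5

Eigenvalues and multiplicities (the geometric multiplicity of λ is n − rank(A − λI), which equals the number of Jordan blocks for λ):
  λ = -2: algebraic multiplicity = 5, geometric multiplicity = 4

Determining the block sizes for each eigenvalue:
  λ = -2: 4 blocks summing to 5 forces exactly one block of size 2 and the rest size 1 → block sizes [2, 1, 1, 1]

Assembling the blocks gives a Jordan form
J =
  [-2,  1,  0,  0,  0]
  [ 0, -2,  0,  0,  0]
  [ 0,  0, -2,  0,  0]
  [ 0,  0,  0, -2,  0]
  [ 0,  0,  0,  0, -2]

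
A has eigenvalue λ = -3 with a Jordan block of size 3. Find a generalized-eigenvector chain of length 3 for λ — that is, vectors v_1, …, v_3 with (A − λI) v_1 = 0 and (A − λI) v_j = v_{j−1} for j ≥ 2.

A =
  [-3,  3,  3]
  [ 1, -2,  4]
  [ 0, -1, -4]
A Jordan chain for λ = -3 of length 3:
v_1 = (3, 1, -1)ᵀ
v_2 = (0, 1, 0)ᵀ
v_3 = (1, 0, 0)ᵀ

Let N = A − (-3)·I. We want v_3 with N^3 v_3 = 0 but N^2 v_3 ≠ 0; then v_{j-1} := N · v_j for j = 3, …, 2.

Pick v_3 = (1, 0, 0)ᵀ.
Then v_2 = N · v_3 = (0, 1, 0)ᵀ.
Then v_1 = N · v_2 = (3, 1, -1)ᵀ.

Sanity check: (A − (-3)·I) v_1 = (0, 0, 0)ᵀ = 0. ✓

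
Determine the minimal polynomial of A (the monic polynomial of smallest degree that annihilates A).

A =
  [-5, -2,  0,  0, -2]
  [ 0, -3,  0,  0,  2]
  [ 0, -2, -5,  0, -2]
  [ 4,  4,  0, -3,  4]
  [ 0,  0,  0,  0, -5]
x^2 + 8*x + 15

The characteristic polynomial is χ_A(x) = (x + 3)^2*(x + 5)^3, so the eigenvalues are known. The minimal polynomial is
  m_A(x) = Π_λ (x − λ)^{k_λ}
where k_λ is the size of the *largest* Jordan block for λ (equivalently, the smallest k with (A − λI)^k v = 0 for every generalised eigenvector v of λ).

  λ = -5: largest Jordan block has size 1, contributing (x + 5)
  λ = -3: largest Jordan block has size 1, contributing (x + 3)

So m_A(x) = (x + 3)*(x + 5) = x^2 + 8*x + 15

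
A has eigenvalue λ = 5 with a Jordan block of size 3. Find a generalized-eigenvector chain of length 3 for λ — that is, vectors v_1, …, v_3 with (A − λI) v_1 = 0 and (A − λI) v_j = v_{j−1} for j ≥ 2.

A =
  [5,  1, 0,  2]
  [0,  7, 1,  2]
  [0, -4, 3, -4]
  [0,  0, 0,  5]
A Jordan chain for λ = 5 of length 3:
v_1 = (2, 0, 0, 0)ᵀ
v_2 = (1, 2, -4, 0)ᵀ
v_3 = (0, 1, 0, 0)ᵀ

Let N = A − (5)·I. We want v_3 with N^3 v_3 = 0 but N^2 v_3 ≠ 0; then v_{j-1} := N · v_j for j = 3, …, 2.

Pick v_3 = (0, 1, 0, 0)ᵀ.
Then v_2 = N · v_3 = (1, 2, -4, 0)ᵀ.
Then v_1 = N · v_2 = (2, 0, 0, 0)ᵀ.

Sanity check: (A − (5)·I) v_1 = (0, 0, 0, 0)ᵀ = 0. ✓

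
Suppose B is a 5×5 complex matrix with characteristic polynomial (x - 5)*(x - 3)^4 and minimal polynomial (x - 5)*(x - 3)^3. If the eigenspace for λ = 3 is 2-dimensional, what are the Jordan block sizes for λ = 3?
Block sizes for λ = 3: [3, 1]

Step 1 — from the characteristic polynomial, algebraic multiplicity of λ = 3 is 4. From dim ker(B − (3)·I) = 2, there are exactly 2 Jordan blocks for λ = 3.
Step 2 — from the minimal polynomial, the factor (x − 3)^3 tells us the largest block for λ = 3 has size 3.
Step 3 — with total size 4, 2 blocks, and largest block 3, the block sizes (in nonincreasing order) are [3, 1].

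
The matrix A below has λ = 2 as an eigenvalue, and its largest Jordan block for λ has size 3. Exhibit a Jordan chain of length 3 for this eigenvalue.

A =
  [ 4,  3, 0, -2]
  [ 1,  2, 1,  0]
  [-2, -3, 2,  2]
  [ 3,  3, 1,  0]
A Jordan chain for λ = 2 of length 3:
v_1 = (1, 0, -1, 1)ᵀ
v_2 = (2, 1, -2, 3)ᵀ
v_3 = (1, 0, 0, 0)ᵀ

Let N = A − (2)·I. We want v_3 with N^3 v_3 = 0 but N^2 v_3 ≠ 0; then v_{j-1} := N · v_j for j = 3, …, 2.

Pick v_3 = (1, 0, 0, 0)ᵀ.
Then v_2 = N · v_3 = (2, 1, -2, 3)ᵀ.
Then v_1 = N · v_2 = (1, 0, -1, 1)ᵀ.

Sanity check: (A − (2)·I) v_1 = (0, 0, 0, 0)ᵀ = 0. ✓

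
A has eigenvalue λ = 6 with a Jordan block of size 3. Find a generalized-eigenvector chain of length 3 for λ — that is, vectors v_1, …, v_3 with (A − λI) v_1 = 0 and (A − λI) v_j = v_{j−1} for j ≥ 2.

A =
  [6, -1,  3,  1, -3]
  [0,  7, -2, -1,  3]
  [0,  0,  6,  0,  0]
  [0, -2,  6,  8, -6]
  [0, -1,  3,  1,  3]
A Jordan chain for λ = 6 of length 3:
v_1 = (-1, 1, 0, -2, -1)ᵀ
v_2 = (3, -2, 0, 6, 3)ᵀ
v_3 = (0, 0, 1, 0, 0)ᵀ

Let N = A − (6)·I. We want v_3 with N^3 v_3 = 0 but N^2 v_3 ≠ 0; then v_{j-1} := N · v_j for j = 3, …, 2.

Pick v_3 = (0, 0, 1, 0, 0)ᵀ.
Then v_2 = N · v_3 = (3, -2, 0, 6, 3)ᵀ.
Then v_1 = N · v_2 = (-1, 1, 0, -2, -1)ᵀ.

Sanity check: (A − (6)·I) v_1 = (0, 0, 0, 0, 0)ᵀ = 0. ✓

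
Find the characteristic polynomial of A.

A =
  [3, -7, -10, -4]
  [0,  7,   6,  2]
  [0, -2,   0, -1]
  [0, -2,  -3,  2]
x^4 - 12*x^3 + 54*x^2 - 108*x + 81

Expanding det(x·I − A) (e.g. by cofactor expansion or by noting that A is similar to its Jordan form J, which has the same characteristic polynomial as A) gives
  χ_A(x) = x^4 - 12*x^3 + 54*x^2 - 108*x + 81
which factors as (x - 3)^4. The eigenvalues (with algebraic multiplicities) are λ = 3 with multiplicity 4.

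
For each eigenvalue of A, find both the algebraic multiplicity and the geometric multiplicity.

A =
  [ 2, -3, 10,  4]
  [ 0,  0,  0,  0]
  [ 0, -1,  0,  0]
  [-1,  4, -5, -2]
λ = 0: alg = 4, geom = 2

Step 1 — factor the characteristic polynomial to read off the algebraic multiplicities:
  χ_A(x) = x^4

Step 2 — compute geometric multiplicities via the rank-nullity identity g(λ) = n − rank(A − λI):
  rank(A − (0)·I) = 2, so dim ker(A − (0)·I) = n − 2 = 2

Summary:
  λ = 0: algebraic multiplicity = 4, geometric multiplicity = 2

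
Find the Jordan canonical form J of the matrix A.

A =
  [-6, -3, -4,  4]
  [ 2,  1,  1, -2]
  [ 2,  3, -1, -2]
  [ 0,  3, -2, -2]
J_3(-2) ⊕ J_1(-2)

The characteristic polynomial is
  det(x·I − A) = x^4 + 8*x^3 + 24*x^2 + 32*x + 16 = (x + 2)^4

Eigenvalues and multiplicities (the geometric multiplicity of λ is n − rank(A − λI), which equals the number of Jordan blocks for λ):
  λ = -2: algebraic multiplicity = 4, geometric multiplicity = 2

Determining the block sizes for each eigenvalue:
  λ = -2: with am = 4 and gm = 2, the partition is not yet determined (e.g. several partitions of 4 into 2 parts exist). Let N = A − (-2)·I. Computing rank(N^1) = 2, rank(N^2) = 1, rank(N^3) = 0; the number of blocks of size ≥ j is rank(N^{j−1}) − rank(N^j), giving [2, 1, 1]. So we have 1 block(s) of size 3, 1 block(s) of size 1 → block sizes [3, 1]

Assembling the blocks gives a Jordan form
J =
  [-2,  1,  0,  0]
  [ 0, -2,  1,  0]
  [ 0,  0, -2,  0]
  [ 0,  0,  0, -2]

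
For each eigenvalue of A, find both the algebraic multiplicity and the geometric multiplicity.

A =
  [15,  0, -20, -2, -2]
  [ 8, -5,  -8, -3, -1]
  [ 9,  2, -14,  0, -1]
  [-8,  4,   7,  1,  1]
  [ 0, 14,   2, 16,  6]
λ = -3: alg = 3, geom = 1; λ = 6: alg = 2, geom = 1

Step 1 — factor the characteristic polynomial to read off the algebraic multiplicities:
  χ_A(x) = (x - 6)^2*(x + 3)^3

Step 2 — compute geometric multiplicities via the rank-nullity identity g(λ) = n − rank(A − λI):
  rank(A − (-3)·I) = 4, so dim ker(A − (-3)·I) = n − 4 = 1
  rank(A − (6)·I) = 4, so dim ker(A − (6)·I) = n − 4 = 1

Summary:
  λ = -3: algebraic multiplicity = 3, geometric multiplicity = 1
  λ = 6: algebraic multiplicity = 2, geometric multiplicity = 1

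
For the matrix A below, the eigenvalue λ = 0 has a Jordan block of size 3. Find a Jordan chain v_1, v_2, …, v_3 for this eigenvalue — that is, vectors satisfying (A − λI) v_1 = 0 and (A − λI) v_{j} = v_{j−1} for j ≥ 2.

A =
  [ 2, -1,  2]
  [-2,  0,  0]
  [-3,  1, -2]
A Jordan chain for λ = 0 of length 3:
v_1 = (0, -4, -2)ᵀ
v_2 = (2, -2, -3)ᵀ
v_3 = (1, 0, 0)ᵀ

Let N = A − (0)·I. We want v_3 with N^3 v_3 = 0 but N^2 v_3 ≠ 0; then v_{j-1} := N · v_j for j = 3, …, 2.

Pick v_3 = (1, 0, 0)ᵀ.
Then v_2 = N · v_3 = (2, -2, -3)ᵀ.
Then v_1 = N · v_2 = (0, -4, -2)ᵀ.

Sanity check: (A − (0)·I) v_1 = (0, 0, 0)ᵀ = 0. ✓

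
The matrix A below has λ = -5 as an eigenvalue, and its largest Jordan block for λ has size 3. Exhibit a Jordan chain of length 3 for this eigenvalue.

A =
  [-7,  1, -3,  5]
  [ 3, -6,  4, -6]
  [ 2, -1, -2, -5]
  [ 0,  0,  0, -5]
A Jordan chain for λ = -5 of length 3:
v_1 = (1, -1, -1, 0)ᵀ
v_2 = (-2, 3, 2, 0)ᵀ
v_3 = (1, 0, 0, 0)ᵀ

Let N = A − (-5)·I. We want v_3 with N^3 v_3 = 0 but N^2 v_3 ≠ 0; then v_{j-1} := N · v_j for j = 3, …, 2.

Pick v_3 = (1, 0, 0, 0)ᵀ.
Then v_2 = N · v_3 = (-2, 3, 2, 0)ᵀ.
Then v_1 = N · v_2 = (1, -1, -1, 0)ᵀ.

Sanity check: (A − (-5)·I) v_1 = (0, 0, 0, 0)ᵀ = 0. ✓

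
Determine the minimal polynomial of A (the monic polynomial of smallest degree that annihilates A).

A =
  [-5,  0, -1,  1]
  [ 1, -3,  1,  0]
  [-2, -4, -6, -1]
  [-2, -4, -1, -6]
x^2 + 10*x + 25

The characteristic polynomial is χ_A(x) = (x + 5)^4, so the eigenvalues are known. The minimal polynomial is
  m_A(x) = Π_λ (x − λ)^{k_λ}
where k_λ is the size of the *largest* Jordan block for λ (equivalently, the smallest k with (A − λI)^k v = 0 for every generalised eigenvector v of λ).

  λ = -5: largest Jordan block has size 2, contributing (x + 5)^2

So m_A(x) = (x + 5)^2 = x^2 + 10*x + 25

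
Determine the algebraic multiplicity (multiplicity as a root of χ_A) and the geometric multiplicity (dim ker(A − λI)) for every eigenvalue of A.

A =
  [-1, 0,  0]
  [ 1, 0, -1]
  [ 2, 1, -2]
λ = -1: alg = 3, geom = 1

Step 1 — factor the characteristic polynomial to read off the algebraic multiplicities:
  χ_A(x) = (x + 1)^3

Step 2 — compute geometric multiplicities via the rank-nullity identity g(λ) = n − rank(A − λI):
  rank(A − (-1)·I) = 2, so dim ker(A − (-1)·I) = n − 2 = 1

Summary:
  λ = -1: algebraic multiplicity = 3, geometric multiplicity = 1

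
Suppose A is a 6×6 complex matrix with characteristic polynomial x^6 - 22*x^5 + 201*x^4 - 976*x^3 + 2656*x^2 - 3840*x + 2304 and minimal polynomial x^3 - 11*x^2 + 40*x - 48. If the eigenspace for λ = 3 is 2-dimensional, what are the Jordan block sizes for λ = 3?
Block sizes for λ = 3: [1, 1]

Step 1 — from the characteristic polynomial, algebraic multiplicity of λ = 3 is 2. From dim ker(A − (3)·I) = 2, there are exactly 2 Jordan blocks for λ = 3.
Step 2 — from the minimal polynomial, the factor (x − 3) tells us the largest block for λ = 3 has size 1.
Step 3 — with total size 2, 2 blocks, and largest block 1, the block sizes (in nonincreasing order) are [1, 1].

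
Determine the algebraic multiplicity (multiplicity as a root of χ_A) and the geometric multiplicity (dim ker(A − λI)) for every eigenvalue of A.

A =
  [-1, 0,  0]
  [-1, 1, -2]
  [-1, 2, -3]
λ = -1: alg = 3, geom = 2

Step 1 — factor the characteristic polynomial to read off the algebraic multiplicities:
  χ_A(x) = (x + 1)^3

Step 2 — compute geometric multiplicities via the rank-nullity identity g(λ) = n − rank(A − λI):
  rank(A − (-1)·I) = 1, so dim ker(A − (-1)·I) = n − 1 = 2

Summary:
  λ = -1: algebraic multiplicity = 3, geometric multiplicity = 2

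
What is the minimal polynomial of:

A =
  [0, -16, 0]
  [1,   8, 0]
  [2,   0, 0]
x^3 - 8*x^2 + 16*x

The characteristic polynomial is χ_A(x) = x*(x - 4)^2, so the eigenvalues are known. The minimal polynomial is
  m_A(x) = Π_λ (x − λ)^{k_λ}
where k_λ is the size of the *largest* Jordan block for λ (equivalently, the smallest k with (A − λI)^k v = 0 for every generalised eigenvector v of λ).

  λ = 0: largest Jordan block has size 1, contributing (x − 0)
  λ = 4: largest Jordan block has size 2, contributing (x − 4)^2

So m_A(x) = x*(x - 4)^2 = x^3 - 8*x^2 + 16*x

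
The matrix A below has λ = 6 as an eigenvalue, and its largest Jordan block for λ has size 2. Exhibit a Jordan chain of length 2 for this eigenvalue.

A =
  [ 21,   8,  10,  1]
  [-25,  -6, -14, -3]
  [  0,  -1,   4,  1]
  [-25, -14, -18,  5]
A Jordan chain for λ = 6 of length 2:
v_1 = (15, -25, 0, -25)ᵀ
v_2 = (1, 0, 0, 0)ᵀ

Let N = A − (6)·I. We want v_2 with N^2 v_2 = 0 but N^1 v_2 ≠ 0; then v_{j-1} := N · v_j for j = 2, …, 2.

Pick v_2 = (1, 0, 0, 0)ᵀ.
Then v_1 = N · v_2 = (15, -25, 0, -25)ᵀ.

Sanity check: (A − (6)·I) v_1 = (0, 0, 0, 0)ᵀ = 0. ✓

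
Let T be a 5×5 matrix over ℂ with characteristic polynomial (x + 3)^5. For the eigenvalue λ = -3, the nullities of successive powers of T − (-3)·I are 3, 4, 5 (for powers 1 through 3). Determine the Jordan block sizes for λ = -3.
Block sizes for λ = -3: [3, 1, 1]

From the dimensions of kernels of powers, the number of Jordan blocks of size at least j is d_j − d_{j−1} where d_j = dim ker(N^j) (with d_0 = 0). Computing the differences gives [3, 1, 1].
The number of blocks of size exactly k is (#blocks of size ≥ k) − (#blocks of size ≥ k + 1), so the partition is: 2 block(s) of size 1, 1 block(s) of size 3.
In nonincreasing order the block sizes are [3, 1, 1].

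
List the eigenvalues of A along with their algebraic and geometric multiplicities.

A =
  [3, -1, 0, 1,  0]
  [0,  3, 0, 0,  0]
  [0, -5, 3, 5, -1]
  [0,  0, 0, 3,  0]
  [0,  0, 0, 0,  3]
λ = 3: alg = 5, geom = 3

Step 1 — factor the characteristic polynomial to read off the algebraic multiplicities:
  χ_A(x) = (x - 3)^5

Step 2 — compute geometric multiplicities via the rank-nullity identity g(λ) = n − rank(A − λI):
  rank(A − (3)·I) = 2, so dim ker(A − (3)·I) = n − 2 = 3

Summary:
  λ = 3: algebraic multiplicity = 5, geometric multiplicity = 3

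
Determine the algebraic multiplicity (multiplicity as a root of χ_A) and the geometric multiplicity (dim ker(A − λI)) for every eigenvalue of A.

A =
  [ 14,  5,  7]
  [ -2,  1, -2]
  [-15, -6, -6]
λ = 3: alg = 3, geom = 1

Step 1 — factor the characteristic polynomial to read off the algebraic multiplicities:
  χ_A(x) = (x - 3)^3

Step 2 — compute geometric multiplicities via the rank-nullity identity g(λ) = n − rank(A − λI):
  rank(A − (3)·I) = 2, so dim ker(A − (3)·I) = n − 2 = 1

Summary:
  λ = 3: algebraic multiplicity = 3, geometric multiplicity = 1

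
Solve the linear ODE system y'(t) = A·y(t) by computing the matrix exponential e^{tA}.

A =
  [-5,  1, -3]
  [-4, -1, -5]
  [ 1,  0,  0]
e^{tA} =
  [t^2*exp(-2*t) - 3*t*exp(-2*t) + exp(-2*t), -t^2*exp(-2*t) + t*exp(-2*t), -t^2*exp(-2*t) - 3*t*exp(-2*t)]
  [3*t^2*exp(-2*t)/2 - 4*t*exp(-2*t), -3*t^2*exp(-2*t)/2 + t*exp(-2*t) + exp(-2*t), -3*t^2*exp(-2*t)/2 - 5*t*exp(-2*t)]
  [-t^2*exp(-2*t)/2 + t*exp(-2*t), t^2*exp(-2*t)/2, t^2*exp(-2*t)/2 + 2*t*exp(-2*t) + exp(-2*t)]

Strategy: write A = P · J · P⁻¹ where J is a Jordan canonical form, so e^{tA} = P · e^{tJ} · P⁻¹, and e^{tJ} can be computed block-by-block.

A has Jordan form
J =
  [-2,  1,  0]
  [ 0, -2,  1]
  [ 0,  0, -2]
(up to reordering of blocks).

Per-block formulas:
  For a 3×3 Jordan block J_3(-2): exp(t · J_3(-2)) = e^(-2t)·(I + t·N + (t^2/2)·N^2), where N is the 3×3 nilpotent shift.

After assembling e^{tJ} and conjugating by P, we get:

e^{tA} =
  [t^2*exp(-2*t) - 3*t*exp(-2*t) + exp(-2*t), -t^2*exp(-2*t) + t*exp(-2*t), -t^2*exp(-2*t) - 3*t*exp(-2*t)]
  [3*t^2*exp(-2*t)/2 - 4*t*exp(-2*t), -3*t^2*exp(-2*t)/2 + t*exp(-2*t) + exp(-2*t), -3*t^2*exp(-2*t)/2 - 5*t*exp(-2*t)]
  [-t^2*exp(-2*t)/2 + t*exp(-2*t), t^2*exp(-2*t)/2, t^2*exp(-2*t)/2 + 2*t*exp(-2*t) + exp(-2*t)]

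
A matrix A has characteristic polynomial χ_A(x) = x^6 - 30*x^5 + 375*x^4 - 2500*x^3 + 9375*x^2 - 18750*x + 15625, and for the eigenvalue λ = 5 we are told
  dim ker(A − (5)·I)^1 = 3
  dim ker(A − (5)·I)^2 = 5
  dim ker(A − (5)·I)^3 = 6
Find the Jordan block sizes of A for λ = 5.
Block sizes for λ = 5: [3, 2, 1]

From the dimensions of kernels of powers, the number of Jordan blocks of size at least j is d_j − d_{j−1} where d_j = dim ker(N^j) (with d_0 = 0). Computing the differences gives [3, 2, 1].
The number of blocks of size exactly k is (#blocks of size ≥ k) − (#blocks of size ≥ k + 1), so the partition is: 1 block(s) of size 1, 1 block(s) of size 2, 1 block(s) of size 3.
In nonincreasing order the block sizes are [3, 2, 1].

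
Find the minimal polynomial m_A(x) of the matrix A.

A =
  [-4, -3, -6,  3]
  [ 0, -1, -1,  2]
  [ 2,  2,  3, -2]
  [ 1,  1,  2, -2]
x^3 + 3*x^2 + 3*x + 1

The characteristic polynomial is χ_A(x) = (x + 1)^4, so the eigenvalues are known. The minimal polynomial is
  m_A(x) = Π_λ (x − λ)^{k_λ}
where k_λ is the size of the *largest* Jordan block for λ (equivalently, the smallest k with (A − λI)^k v = 0 for every generalised eigenvector v of λ).

  λ = -1: largest Jordan block has size 3, contributing (x + 1)^3

So m_A(x) = (x + 1)^3 = x^3 + 3*x^2 + 3*x + 1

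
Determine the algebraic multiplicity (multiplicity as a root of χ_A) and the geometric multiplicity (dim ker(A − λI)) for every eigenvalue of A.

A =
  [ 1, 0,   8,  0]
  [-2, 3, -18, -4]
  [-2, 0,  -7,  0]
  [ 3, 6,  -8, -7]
λ = -3: alg = 3, geom = 2; λ = -1: alg = 1, geom = 1

Step 1 — factor the characteristic polynomial to read off the algebraic multiplicities:
  χ_A(x) = (x + 1)*(x + 3)^3

Step 2 — compute geometric multiplicities via the rank-nullity identity g(λ) = n − rank(A − λI):
  rank(A − (-3)·I) = 2, so dim ker(A − (-3)·I) = n − 2 = 2
  rank(A − (-1)·I) = 3, so dim ker(A − (-1)·I) = n − 3 = 1

Summary:
  λ = -3: algebraic multiplicity = 3, geometric multiplicity = 2
  λ = -1: algebraic multiplicity = 1, geometric multiplicity = 1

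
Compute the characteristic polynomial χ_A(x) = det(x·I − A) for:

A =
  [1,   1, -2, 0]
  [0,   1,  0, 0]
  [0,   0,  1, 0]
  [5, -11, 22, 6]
x^4 - 9*x^3 + 21*x^2 - 19*x + 6

Expanding det(x·I − A) (e.g. by cofactor expansion or by noting that A is similar to its Jordan form J, which has the same characteristic polynomial as A) gives
  χ_A(x) = x^4 - 9*x^3 + 21*x^2 - 19*x + 6
which factors as (x - 6)*(x - 1)^3. The eigenvalues (with algebraic multiplicities) are λ = 1 with multiplicity 3, λ = 6 with multiplicity 1.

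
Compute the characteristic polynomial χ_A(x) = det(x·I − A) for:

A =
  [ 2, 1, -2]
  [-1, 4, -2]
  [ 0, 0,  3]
x^3 - 9*x^2 + 27*x - 27

Expanding det(x·I − A) (e.g. by cofactor expansion or by noting that A is similar to its Jordan form J, which has the same characteristic polynomial as A) gives
  χ_A(x) = x^3 - 9*x^2 + 27*x - 27
which factors as (x - 3)^3. The eigenvalues (with algebraic multiplicities) are λ = 3 with multiplicity 3.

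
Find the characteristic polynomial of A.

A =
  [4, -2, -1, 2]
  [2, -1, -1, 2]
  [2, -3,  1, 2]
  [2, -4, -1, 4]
x^4 - 8*x^3 + 24*x^2 - 32*x + 16

Expanding det(x·I − A) (e.g. by cofactor expansion or by noting that A is similar to its Jordan form J, which has the same characteristic polynomial as A) gives
  χ_A(x) = x^4 - 8*x^3 + 24*x^2 - 32*x + 16
which factors as (x - 2)^4. The eigenvalues (with algebraic multiplicities) are λ = 2 with multiplicity 4.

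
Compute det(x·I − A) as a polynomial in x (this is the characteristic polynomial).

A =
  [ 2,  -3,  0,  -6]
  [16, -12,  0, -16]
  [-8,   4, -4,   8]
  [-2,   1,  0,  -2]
x^4 + 16*x^3 + 96*x^2 + 256*x + 256

Expanding det(x·I − A) (e.g. by cofactor expansion or by noting that A is similar to its Jordan form J, which has the same characteristic polynomial as A) gives
  χ_A(x) = x^4 + 16*x^3 + 96*x^2 + 256*x + 256
which factors as (x + 4)^4. The eigenvalues (with algebraic multiplicities) are λ = -4 with multiplicity 4.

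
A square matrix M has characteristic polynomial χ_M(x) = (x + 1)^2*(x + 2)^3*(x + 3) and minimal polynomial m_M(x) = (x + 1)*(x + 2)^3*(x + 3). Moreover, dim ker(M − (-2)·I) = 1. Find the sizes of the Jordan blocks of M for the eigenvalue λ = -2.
Block sizes for λ = -2: [3]

Step 1 — from the characteristic polynomial, algebraic multiplicity of λ = -2 is 3. From dim ker(M − (-2)·I) = 1, there are exactly 1 Jordan blocks for λ = -2.
Step 2 — from the minimal polynomial, the factor (x + 2)^3 tells us the largest block for λ = -2 has size 3.
Step 3 — with total size 3, 1 blocks, and largest block 3, the block sizes (in nonincreasing order) are [3].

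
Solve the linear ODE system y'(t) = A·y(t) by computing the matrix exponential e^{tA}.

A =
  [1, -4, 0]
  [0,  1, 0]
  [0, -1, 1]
e^{tA} =
  [exp(t), -4*t*exp(t), 0]
  [0, exp(t), 0]
  [0, -t*exp(t), exp(t)]

Strategy: write A = P · J · P⁻¹ where J is a Jordan canonical form, so e^{tA} = P · e^{tJ} · P⁻¹, and e^{tJ} can be computed block-by-block.

A has Jordan form
J =
  [1, 1, 0]
  [0, 1, 0]
  [0, 0, 1]
(up to reordering of blocks).

Per-block formulas:
  For a 2×2 Jordan block J_2(1): exp(t · J_2(1)) = e^(1t)·(I + t·N), where N is the 2×2 nilpotent shift.
  For a 1×1 block at λ = 1: exp(t · [1]) = [e^(1t)].

After assembling e^{tJ} and conjugating by P, we get:

e^{tA} =
  [exp(t), -4*t*exp(t), 0]
  [0, exp(t), 0]
  [0, -t*exp(t), exp(t)]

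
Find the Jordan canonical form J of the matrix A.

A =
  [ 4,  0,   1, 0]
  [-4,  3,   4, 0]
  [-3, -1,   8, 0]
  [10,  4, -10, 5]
J_3(5) ⊕ J_1(5)

The characteristic polynomial is
  det(x·I − A) = x^4 - 20*x^3 + 150*x^2 - 500*x + 625 = (x - 5)^4

Eigenvalues and multiplicities (the geometric multiplicity of λ is n − rank(A − λI), which equals the number of Jordan blocks for λ):
  λ = 5: algebraic multiplicity = 4, geometric multiplicity = 2

Determining the block sizes for each eigenvalue:
  λ = 5: with am = 4 and gm = 2, the partition is not yet determined (e.g. several partitions of 4 into 2 parts exist). Let N = A − (5)·I. Computing rank(N^1) = 2, rank(N^2) = 1, rank(N^3) = 0; the number of blocks of size ≥ j is rank(N^{j−1}) − rank(N^j), giving [2, 1, 1]. So we have 1 block(s) of size 3, 1 block(s) of size 1 → block sizes [3, 1]

Assembling the blocks gives a Jordan form
J =
  [5, 1, 0, 0]
  [0, 5, 1, 0]
  [0, 0, 5, 0]
  [0, 0, 0, 5]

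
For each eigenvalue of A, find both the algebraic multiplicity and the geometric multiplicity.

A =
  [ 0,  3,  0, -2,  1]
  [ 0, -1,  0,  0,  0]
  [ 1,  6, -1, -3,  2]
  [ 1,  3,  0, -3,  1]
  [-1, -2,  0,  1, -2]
λ = -2: alg = 2, geom = 1; λ = -1: alg = 3, geom = 2

Step 1 — factor the characteristic polynomial to read off the algebraic multiplicities:
  χ_A(x) = (x + 1)^3*(x + 2)^2

Step 2 — compute geometric multiplicities via the rank-nullity identity g(λ) = n − rank(A − λI):
  rank(A − (-2)·I) = 4, so dim ker(A − (-2)·I) = n − 4 = 1
  rank(A − (-1)·I) = 3, so dim ker(A − (-1)·I) = n − 3 = 2

Summary:
  λ = -2: algebraic multiplicity = 2, geometric multiplicity = 1
  λ = -1: algebraic multiplicity = 3, geometric multiplicity = 2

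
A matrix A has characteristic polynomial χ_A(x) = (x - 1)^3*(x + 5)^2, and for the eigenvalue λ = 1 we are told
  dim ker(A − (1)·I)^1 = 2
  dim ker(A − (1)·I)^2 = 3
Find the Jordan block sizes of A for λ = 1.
Block sizes for λ = 1: [2, 1]

From the dimensions of kernels of powers, the number of Jordan blocks of size at least j is d_j − d_{j−1} where d_j = dim ker(N^j) (with d_0 = 0). Computing the differences gives [2, 1].
The number of blocks of size exactly k is (#blocks of size ≥ k) − (#blocks of size ≥ k + 1), so the partition is: 1 block(s) of size 1, 1 block(s) of size 2.
In nonincreasing order the block sizes are [2, 1].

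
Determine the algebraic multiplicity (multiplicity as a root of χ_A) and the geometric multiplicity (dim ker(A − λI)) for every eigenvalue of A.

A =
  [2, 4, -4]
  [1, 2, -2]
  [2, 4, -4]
λ = 0: alg = 3, geom = 2

Step 1 — factor the characteristic polynomial to read off the algebraic multiplicities:
  χ_A(x) = x^3

Step 2 — compute geometric multiplicities via the rank-nullity identity g(λ) = n − rank(A − λI):
  rank(A − (0)·I) = 1, so dim ker(A − (0)·I) = n − 1 = 2

Summary:
  λ = 0: algebraic multiplicity = 3, geometric multiplicity = 2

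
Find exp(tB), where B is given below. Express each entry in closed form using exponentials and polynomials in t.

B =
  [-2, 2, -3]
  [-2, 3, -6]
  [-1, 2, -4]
e^{tB} =
  [-t*exp(-t) + exp(-t), 2*t*exp(-t), -3*t*exp(-t)]
  [-2*t*exp(-t), 4*t*exp(-t) + exp(-t), -6*t*exp(-t)]
  [-t*exp(-t), 2*t*exp(-t), -3*t*exp(-t) + exp(-t)]

Strategy: write B = P · J · P⁻¹ where J is a Jordan canonical form, so e^{tB} = P · e^{tJ} · P⁻¹, and e^{tJ} can be computed block-by-block.

B has Jordan form
J =
  [-1,  1,  0]
  [ 0, -1,  0]
  [ 0,  0, -1]
(up to reordering of blocks).

Per-block formulas:
  For a 2×2 Jordan block J_2(-1): exp(t · J_2(-1)) = e^(-1t)·(I + t·N), where N is the 2×2 nilpotent shift.
  For a 1×1 block at λ = -1: exp(t · [-1]) = [e^(-1t)].

After assembling e^{tJ} and conjugating by P, we get:

e^{tB} =
  [-t*exp(-t) + exp(-t), 2*t*exp(-t), -3*t*exp(-t)]
  [-2*t*exp(-t), 4*t*exp(-t) + exp(-t), -6*t*exp(-t)]
  [-t*exp(-t), 2*t*exp(-t), -3*t*exp(-t) + exp(-t)]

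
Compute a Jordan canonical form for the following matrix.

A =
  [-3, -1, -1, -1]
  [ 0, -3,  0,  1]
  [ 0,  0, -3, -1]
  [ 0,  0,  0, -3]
J_2(-3) ⊕ J_2(-3)

The characteristic polynomial is
  det(x·I − A) = x^4 + 12*x^3 + 54*x^2 + 108*x + 81 = (x + 3)^4

Eigenvalues and multiplicities (the geometric multiplicity of λ is n − rank(A − λI), which equals the number of Jordan blocks for λ):
  λ = -3: algebraic multiplicity = 4, geometric multiplicity = 2

Determining the block sizes for each eigenvalue:
  λ = -3: with am = 4 and gm = 2, the partition is not yet determined (e.g. several partitions of 4 into 2 parts exist). Let N = A − (-3)·I. Computing rank(N^1) = 2, rank(N^2) = 0; the number of blocks of size ≥ j is rank(N^{j−1}) − rank(N^j), giving [2, 2]. So we have 2 block(s) of size 2 → block sizes [2, 2]

Assembling the blocks gives a Jordan form
J =
  [-3,  1,  0,  0]
  [ 0, -3,  0,  0]
  [ 0,  0, -3,  1]
  [ 0,  0,  0, -3]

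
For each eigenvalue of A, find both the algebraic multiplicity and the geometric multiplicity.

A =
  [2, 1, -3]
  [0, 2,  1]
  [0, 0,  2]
λ = 2: alg = 3, geom = 1

Step 1 — factor the characteristic polynomial to read off the algebraic multiplicities:
  χ_A(x) = (x - 2)^3

Step 2 — compute geometric multiplicities via the rank-nullity identity g(λ) = n − rank(A − λI):
  rank(A − (2)·I) = 2, so dim ker(A − (2)·I) = n − 2 = 1

Summary:
  λ = 2: algebraic multiplicity = 3, geometric multiplicity = 1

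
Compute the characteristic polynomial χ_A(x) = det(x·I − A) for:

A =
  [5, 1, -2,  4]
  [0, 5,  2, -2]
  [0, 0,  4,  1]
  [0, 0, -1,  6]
x^4 - 20*x^3 + 150*x^2 - 500*x + 625

Expanding det(x·I − A) (e.g. by cofactor expansion or by noting that A is similar to its Jordan form J, which has the same characteristic polynomial as A) gives
  χ_A(x) = x^4 - 20*x^3 + 150*x^2 - 500*x + 625
which factors as (x - 5)^4. The eigenvalues (with algebraic multiplicities) are λ = 5 with multiplicity 4.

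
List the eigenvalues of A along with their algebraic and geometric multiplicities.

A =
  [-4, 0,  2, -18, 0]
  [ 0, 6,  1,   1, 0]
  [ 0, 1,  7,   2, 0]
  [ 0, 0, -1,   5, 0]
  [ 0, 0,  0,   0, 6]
λ = -4: alg = 1, geom = 1; λ = 6: alg = 4, geom = 2

Step 1 — factor the characteristic polynomial to read off the algebraic multiplicities:
  χ_A(x) = (x - 6)^4*(x + 4)

Step 2 — compute geometric multiplicities via the rank-nullity identity g(λ) = n − rank(A − λI):
  rank(A − (-4)·I) = 4, so dim ker(A − (-4)·I) = n − 4 = 1
  rank(A − (6)·I) = 3, so dim ker(A − (6)·I) = n − 3 = 2

Summary:
  λ = -4: algebraic multiplicity = 1, geometric multiplicity = 1
  λ = 6: algebraic multiplicity = 4, geometric multiplicity = 2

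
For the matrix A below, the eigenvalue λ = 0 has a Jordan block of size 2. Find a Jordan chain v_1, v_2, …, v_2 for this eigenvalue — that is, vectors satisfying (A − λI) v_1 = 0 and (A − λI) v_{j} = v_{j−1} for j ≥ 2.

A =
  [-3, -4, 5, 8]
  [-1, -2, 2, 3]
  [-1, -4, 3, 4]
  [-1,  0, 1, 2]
A Jordan chain for λ = 0 of length 2:
v_1 = (-3, -1, -1, -1)ᵀ
v_2 = (1, 0, 0, 0)ᵀ

Let N = A − (0)·I. We want v_2 with N^2 v_2 = 0 but N^1 v_2 ≠ 0; then v_{j-1} := N · v_j for j = 2, …, 2.

Pick v_2 = (1, 0, 0, 0)ᵀ.
Then v_1 = N · v_2 = (-3, -1, -1, -1)ᵀ.

Sanity check: (A − (0)·I) v_1 = (0, 0, 0, 0)ᵀ = 0. ✓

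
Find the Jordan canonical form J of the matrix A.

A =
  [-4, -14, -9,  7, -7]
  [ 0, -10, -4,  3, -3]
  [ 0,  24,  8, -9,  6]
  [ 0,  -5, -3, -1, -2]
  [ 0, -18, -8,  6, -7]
J_3(-4) ⊕ J_2(-1)

The characteristic polynomial is
  det(x·I − A) = x^5 + 14*x^4 + 73*x^3 + 172*x^2 + 176*x + 64 = (x + 1)^2*(x + 4)^3

Eigenvalues and multiplicities (the geometric multiplicity of λ is n − rank(A − λI), which equals the number of Jordan blocks for λ):
  λ = -4: algebraic multiplicity = 3, geometric multiplicity = 1
  λ = -1: algebraic multiplicity = 2, geometric multiplicity = 1

Determining the block sizes for each eigenvalue:
  λ = -4: one block (gm = 1), so the single block has size am = 3 → block sizes [3]
  λ = -1: one block (gm = 1), so the single block has size am = 2 → block sizes [2]

Assembling the blocks gives a Jordan form
J =
  [-4,  1,  0,  0,  0]
  [ 0, -4,  1,  0,  0]
  [ 0,  0, -4,  0,  0]
  [ 0,  0,  0, -1,  1]
  [ 0,  0,  0,  0, -1]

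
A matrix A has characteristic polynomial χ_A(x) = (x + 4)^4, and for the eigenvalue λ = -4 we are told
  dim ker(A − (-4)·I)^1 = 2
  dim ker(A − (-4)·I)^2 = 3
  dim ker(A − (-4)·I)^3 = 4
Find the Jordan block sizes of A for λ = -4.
Block sizes for λ = -4: [3, 1]

From the dimensions of kernels of powers, the number of Jordan blocks of size at least j is d_j − d_{j−1} where d_j = dim ker(N^j) (with d_0 = 0). Computing the differences gives [2, 1, 1].
The number of blocks of size exactly k is (#blocks of size ≥ k) − (#blocks of size ≥ k + 1), so the partition is: 1 block(s) of size 1, 1 block(s) of size 3.
In nonincreasing order the block sizes are [3, 1].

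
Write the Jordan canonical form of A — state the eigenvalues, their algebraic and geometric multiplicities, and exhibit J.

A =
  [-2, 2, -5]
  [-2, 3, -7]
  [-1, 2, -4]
J_3(-1)

The characteristic polynomial is
  det(x·I − A) = x^3 + 3*x^2 + 3*x + 1 = (x + 1)^3

Eigenvalues and multiplicities (the geometric multiplicity of λ is n − rank(A − λI), which equals the number of Jordan blocks for λ):
  λ = -1: algebraic multiplicity = 3, geometric multiplicity = 1

Determining the block sizes for each eigenvalue:
  λ = -1: one block (gm = 1), so the single block has size am = 3 → block sizes [3]

Assembling the blocks gives a Jordan form
J =
  [-1,  1,  0]
  [ 0, -1,  1]
  [ 0,  0, -1]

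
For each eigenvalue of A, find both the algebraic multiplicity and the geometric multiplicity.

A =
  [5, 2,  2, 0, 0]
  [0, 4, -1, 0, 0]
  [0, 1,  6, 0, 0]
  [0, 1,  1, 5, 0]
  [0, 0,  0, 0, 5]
λ = 5: alg = 5, geom = 4

Step 1 — factor the characteristic polynomial to read off the algebraic multiplicities:
  χ_A(x) = (x - 5)^5

Step 2 — compute geometric multiplicities via the rank-nullity identity g(λ) = n − rank(A − λI):
  rank(A − (5)·I) = 1, so dim ker(A − (5)·I) = n − 1 = 4

Summary:
  λ = 5: algebraic multiplicity = 5, geometric multiplicity = 4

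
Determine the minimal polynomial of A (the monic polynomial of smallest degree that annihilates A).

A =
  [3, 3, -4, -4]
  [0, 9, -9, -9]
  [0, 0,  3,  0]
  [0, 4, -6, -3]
x^3 - 9*x^2 + 27*x - 27

The characteristic polynomial is χ_A(x) = (x - 3)^4, so the eigenvalues are known. The minimal polynomial is
  m_A(x) = Π_λ (x − λ)^{k_λ}
where k_λ is the size of the *largest* Jordan block for λ (equivalently, the smallest k with (A − λI)^k v = 0 for every generalised eigenvector v of λ).

  λ = 3: largest Jordan block has size 3, contributing (x − 3)^3

So m_A(x) = (x - 3)^3 = x^3 - 9*x^2 + 27*x - 27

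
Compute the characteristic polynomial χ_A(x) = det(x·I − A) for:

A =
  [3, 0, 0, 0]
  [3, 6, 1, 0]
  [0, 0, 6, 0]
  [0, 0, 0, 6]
x^4 - 21*x^3 + 162*x^2 - 540*x + 648

Expanding det(x·I − A) (e.g. by cofactor expansion or by noting that A is similar to its Jordan form J, which has the same characteristic polynomial as A) gives
  χ_A(x) = x^4 - 21*x^3 + 162*x^2 - 540*x + 648
which factors as (x - 6)^3*(x - 3). The eigenvalues (with algebraic multiplicities) are λ = 3 with multiplicity 1, λ = 6 with multiplicity 3.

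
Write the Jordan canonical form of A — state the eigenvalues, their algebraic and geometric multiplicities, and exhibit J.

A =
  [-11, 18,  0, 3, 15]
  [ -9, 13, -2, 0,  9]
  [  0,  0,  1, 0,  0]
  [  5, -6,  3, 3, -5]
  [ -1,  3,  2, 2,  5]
J_3(1) ⊕ J_1(4) ⊕ J_1(4)

The characteristic polynomial is
  det(x·I − A) = x^5 - 11*x^4 + 43*x^3 - 73*x^2 + 56*x - 16 = (x - 4)^2*(x - 1)^3

Eigenvalues and multiplicities (the geometric multiplicity of λ is n − rank(A − λI), which equals the number of Jordan blocks for λ):
  λ = 1: algebraic multiplicity = 3, geometric multiplicity = 1
  λ = 4: algebraic multiplicity = 2, geometric multiplicity = 2

Determining the block sizes for each eigenvalue:
  λ = 1: one block (gm = 1), so the single block has size am = 3 → block sizes [3]
  λ = 4: gm = am = 2, so every block has size 1 → block sizes [1, 1]

Assembling the blocks gives a Jordan form
J =
  [1, 1, 0, 0, 0]
  [0, 1, 1, 0, 0]
  [0, 0, 1, 0, 0]
  [0, 0, 0, 4, 0]
  [0, 0, 0, 0, 4]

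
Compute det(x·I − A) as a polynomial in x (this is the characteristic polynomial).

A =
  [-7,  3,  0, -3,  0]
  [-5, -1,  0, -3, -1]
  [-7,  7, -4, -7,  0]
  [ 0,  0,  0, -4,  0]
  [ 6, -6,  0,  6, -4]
x^5 + 20*x^4 + 160*x^3 + 640*x^2 + 1280*x + 1024

Expanding det(x·I − A) (e.g. by cofactor expansion or by noting that A is similar to its Jordan form J, which has the same characteristic polynomial as A) gives
  χ_A(x) = x^5 + 20*x^4 + 160*x^3 + 640*x^2 + 1280*x + 1024
which factors as (x + 4)^5. The eigenvalues (with algebraic multiplicities) are λ = -4 with multiplicity 5.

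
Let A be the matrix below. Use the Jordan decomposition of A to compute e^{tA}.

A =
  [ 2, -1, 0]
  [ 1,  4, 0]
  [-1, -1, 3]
e^{tA} =
  [-t*exp(3*t) + exp(3*t), -t*exp(3*t), 0]
  [t*exp(3*t), t*exp(3*t) + exp(3*t), 0]
  [-t*exp(3*t), -t*exp(3*t), exp(3*t)]

Strategy: write A = P · J · P⁻¹ where J is a Jordan canonical form, so e^{tA} = P · e^{tJ} · P⁻¹, and e^{tJ} can be computed block-by-block.

A has Jordan form
J =
  [3, 1, 0]
  [0, 3, 0]
  [0, 0, 3]
(up to reordering of blocks).

Per-block formulas:
  For a 2×2 Jordan block J_2(3): exp(t · J_2(3)) = e^(3t)·(I + t·N), where N is the 2×2 nilpotent shift.
  For a 1×1 block at λ = 3: exp(t · [3]) = [e^(3t)].

After assembling e^{tJ} and conjugating by P, we get:

e^{tA} =
  [-t*exp(3*t) + exp(3*t), -t*exp(3*t), 0]
  [t*exp(3*t), t*exp(3*t) + exp(3*t), 0]
  [-t*exp(3*t), -t*exp(3*t), exp(3*t)]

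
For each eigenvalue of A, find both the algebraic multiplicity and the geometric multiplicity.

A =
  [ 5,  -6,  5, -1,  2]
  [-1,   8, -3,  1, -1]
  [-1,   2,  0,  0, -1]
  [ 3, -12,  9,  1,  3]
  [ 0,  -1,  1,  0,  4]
λ = 3: alg = 2, geom = 1; λ = 4: alg = 3, geom = 1

Step 1 — factor the characteristic polynomial to read off the algebraic multiplicities:
  χ_A(x) = (x - 4)^3*(x - 3)^2

Step 2 — compute geometric multiplicities via the rank-nullity identity g(λ) = n − rank(A − λI):
  rank(A − (3)·I) = 4, so dim ker(A − (3)·I) = n − 4 = 1
  rank(A − (4)·I) = 4, so dim ker(A − (4)·I) = n − 4 = 1

Summary:
  λ = 3: algebraic multiplicity = 2, geometric multiplicity = 1
  λ = 4: algebraic multiplicity = 3, geometric multiplicity = 1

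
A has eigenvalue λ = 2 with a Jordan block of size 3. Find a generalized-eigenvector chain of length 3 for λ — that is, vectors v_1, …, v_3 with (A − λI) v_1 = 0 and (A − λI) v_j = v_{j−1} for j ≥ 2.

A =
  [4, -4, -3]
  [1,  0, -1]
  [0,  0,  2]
A Jordan chain for λ = 2 of length 3:
v_1 = (-2, -1, 0)ᵀ
v_2 = (-3, -1, 0)ᵀ
v_3 = (0, 0, 1)ᵀ

Let N = A − (2)·I. We want v_3 with N^3 v_3 = 0 but N^2 v_3 ≠ 0; then v_{j-1} := N · v_j for j = 3, …, 2.

Pick v_3 = (0, 0, 1)ᵀ.
Then v_2 = N · v_3 = (-3, -1, 0)ᵀ.
Then v_1 = N · v_2 = (-2, -1, 0)ᵀ.

Sanity check: (A − (2)·I) v_1 = (0, 0, 0)ᵀ = 0. ✓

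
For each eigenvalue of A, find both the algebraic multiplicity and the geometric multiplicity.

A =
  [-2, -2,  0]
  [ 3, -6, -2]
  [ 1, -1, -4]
λ = -4: alg = 3, geom = 1

Step 1 — factor the characteristic polynomial to read off the algebraic multiplicities:
  χ_A(x) = (x + 4)^3

Step 2 — compute geometric multiplicities via the rank-nullity identity g(λ) = n − rank(A − λI):
  rank(A − (-4)·I) = 2, so dim ker(A − (-4)·I) = n − 2 = 1

Summary:
  λ = -4: algebraic multiplicity = 3, geometric multiplicity = 1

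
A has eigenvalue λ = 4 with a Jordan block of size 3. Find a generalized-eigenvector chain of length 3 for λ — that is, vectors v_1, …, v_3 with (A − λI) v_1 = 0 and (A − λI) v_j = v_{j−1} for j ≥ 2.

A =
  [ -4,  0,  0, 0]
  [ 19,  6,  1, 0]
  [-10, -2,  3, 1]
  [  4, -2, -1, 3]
A Jordan chain for λ = 4 of length 3:
v_1 = (0, 2, -4, 0)ᵀ
v_2 = (0, 2, -2, -2)ᵀ
v_3 = (0, 1, 0, 0)ᵀ

Let N = A − (4)·I. We want v_3 with N^3 v_3 = 0 but N^2 v_3 ≠ 0; then v_{j-1} := N · v_j for j = 3, …, 2.

Pick v_3 = (0, 1, 0, 0)ᵀ.
Then v_2 = N · v_3 = (0, 2, -2, -2)ᵀ.
Then v_1 = N · v_2 = (0, 2, -4, 0)ᵀ.

Sanity check: (A − (4)·I) v_1 = (0, 0, 0, 0)ᵀ = 0. ✓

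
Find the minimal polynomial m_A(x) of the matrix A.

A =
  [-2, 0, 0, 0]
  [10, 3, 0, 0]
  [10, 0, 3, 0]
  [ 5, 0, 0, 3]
x^2 - x - 6

The characteristic polynomial is χ_A(x) = (x - 3)^3*(x + 2), so the eigenvalues are known. The minimal polynomial is
  m_A(x) = Π_λ (x − λ)^{k_λ}
where k_λ is the size of the *largest* Jordan block for λ (equivalently, the smallest k with (A − λI)^k v = 0 for every generalised eigenvector v of λ).

  λ = -2: largest Jordan block has size 1, contributing (x + 2)
  λ = 3: largest Jordan block has size 1, contributing (x − 3)

So m_A(x) = (x - 3)*(x + 2) = x^2 - x - 6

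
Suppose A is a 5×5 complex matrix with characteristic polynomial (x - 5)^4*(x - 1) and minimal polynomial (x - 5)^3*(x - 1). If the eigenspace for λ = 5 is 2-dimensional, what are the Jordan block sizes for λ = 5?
Block sizes for λ = 5: [3, 1]

Step 1 — from the characteristic polynomial, algebraic multiplicity of λ = 5 is 4. From dim ker(A − (5)·I) = 2, there are exactly 2 Jordan blocks for λ = 5.
Step 2 — from the minimal polynomial, the factor (x − 5)^3 tells us the largest block for λ = 5 has size 3.
Step 3 — with total size 4, 2 blocks, and largest block 3, the block sizes (in nonincreasing order) are [3, 1].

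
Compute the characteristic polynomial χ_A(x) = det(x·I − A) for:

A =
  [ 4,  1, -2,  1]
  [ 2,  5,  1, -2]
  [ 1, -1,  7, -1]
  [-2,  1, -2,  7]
x^4 - 23*x^3 + 198*x^2 - 756*x + 1080

Expanding det(x·I − A) (e.g. by cofactor expansion or by noting that A is similar to its Jordan form J, which has the same characteristic polynomial as A) gives
  χ_A(x) = x^4 - 23*x^3 + 198*x^2 - 756*x + 1080
which factors as (x - 6)^3*(x - 5). The eigenvalues (with algebraic multiplicities) are λ = 5 with multiplicity 1, λ = 6 with multiplicity 3.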